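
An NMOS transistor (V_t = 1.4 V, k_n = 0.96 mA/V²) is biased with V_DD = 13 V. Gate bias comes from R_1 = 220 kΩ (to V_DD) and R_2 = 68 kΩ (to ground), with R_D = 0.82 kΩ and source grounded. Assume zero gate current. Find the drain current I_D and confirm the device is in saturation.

I_D ≈ 1.3 mA

V_G = V_DD·R_2/(R_1+R_2) = 13×68/288 = 3.07 V. With the source grounded, V_GS = V_G = 3.07 V.
Assume saturation: I_D = (k_n/2)(V_GS − V_t)² = (0.96/2)×(3.07 − 1.4)² = 0.48×1.67² = 1.34 mA.
V_DS = V_DD − I_D·R_D = 13 − 1.34×0.82 = 11.9 V.
Saturation requires V_DS ≥ V_GS − V_t = 1.67 V; 11.9 ≥ 1.67 ✓.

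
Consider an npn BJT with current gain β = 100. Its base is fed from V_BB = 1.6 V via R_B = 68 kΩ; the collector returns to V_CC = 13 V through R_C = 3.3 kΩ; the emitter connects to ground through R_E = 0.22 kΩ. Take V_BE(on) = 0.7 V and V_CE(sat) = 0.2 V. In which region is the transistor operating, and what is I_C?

Assume active. Base-emitter loop: I_B = (V_BB − V_BE)/(R_B + (β+1)R_E) = (1.6 − 0.7)/(68 + 101×0.22) = 0.00998 mA.
I_C = β·I_B = 100×0.00998 = 0.998 mA.
V_CE = V_CC − I_C·R_C − I_E·R_E = 13 − 0.998×3.3 − 1.01×0.22 = 9.49 V > V_CE(sat), so the active-region assumption holds.

active; I_C ≈ 1 mA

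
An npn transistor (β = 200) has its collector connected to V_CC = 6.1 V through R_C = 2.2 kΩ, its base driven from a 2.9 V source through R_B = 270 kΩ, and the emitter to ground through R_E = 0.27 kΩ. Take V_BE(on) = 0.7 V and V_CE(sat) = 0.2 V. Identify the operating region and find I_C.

active; I_C ≈ 1.4 mA

Assume active. Base-emitter loop: I_B = (V_BB − V_BE)/(R_B + (β+1)R_E) = (2.9 − 0.7)/(270 + 201×0.27) = 0.00678 mA.
I_C = β·I_B = 200×0.00678 = 1.36 mA.
V_CE = V_CC − I_C·R_C − I_E·R_E = 6.1 − 1.36×2.2 − 1.36×0.27 = 2.75 V > V_CE(sat), so the active-region assumption holds.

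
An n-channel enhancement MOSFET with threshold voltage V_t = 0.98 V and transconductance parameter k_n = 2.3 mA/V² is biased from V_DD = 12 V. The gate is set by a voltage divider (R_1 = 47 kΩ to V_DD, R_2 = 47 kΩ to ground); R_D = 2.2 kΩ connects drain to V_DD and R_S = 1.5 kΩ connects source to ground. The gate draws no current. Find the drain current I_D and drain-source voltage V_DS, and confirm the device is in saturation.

V_G = V_DD·R_2/(R_1+R_2) = 12×47/94 = 6 V.
Assume saturation: I_D = (k_n/2)(V_GS − V_t)² with V_GS = V_G − I_D·R_S = 6 − 1.5·I_D.
Substituting gives 2.59·I_D² − 18.3·I_D + 29 = 0, with roots I_D = 2.39 or 4.69 mA.
The root I_D = 4.69 mA gives V_GS = -1.04 V ≤ V_t, so take I_D = 2.39 mA.
Then V_GS = 2.42 V and V_DS = V_DD − I_D(R_D+R_S) = 12 − 2.39×3.7 = 3.17 V.
Saturation requires V_DS ≥ V_GS − V_t = 1.44 V; 3.17 ≥ 1.44 ✓.

I_D ≈ 2.4 mA, V_DS ≈ 3.2 V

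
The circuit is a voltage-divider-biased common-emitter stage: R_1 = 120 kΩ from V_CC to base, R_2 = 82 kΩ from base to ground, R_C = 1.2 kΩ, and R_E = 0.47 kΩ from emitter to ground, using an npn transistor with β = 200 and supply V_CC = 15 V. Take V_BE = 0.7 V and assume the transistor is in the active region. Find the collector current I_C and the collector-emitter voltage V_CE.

Thevenize the base divider: V_Th = V_CC·R_2/(R_1+R_2) = 15×82/202 = 6.09 V, R_Th = R_1‖R_2 = 48.7 kΩ.
Base-emitter loop: V_Th = I_B·R_Th + V_BE + (β+1)I_B·R_E, so I_B = (6.09 − 0.7) / (48.7 + 201×0.47) = 0.0376 mA.
I_C = β·I_B = 200×0.0376 = 7.53 mA, and I_E = (β+1)I_B = 7.57 mA.
V_CE = V_CC − I_C·R_C − I_E·R_E = 15 − 7.53×1.2 − 7.57×0.47 = 2.41 V.
V_CE = 2.41 V > 0.2 V confirms active-region operation.

I_C ≈ 7.5 mA, V_CE ≈ 2.4 V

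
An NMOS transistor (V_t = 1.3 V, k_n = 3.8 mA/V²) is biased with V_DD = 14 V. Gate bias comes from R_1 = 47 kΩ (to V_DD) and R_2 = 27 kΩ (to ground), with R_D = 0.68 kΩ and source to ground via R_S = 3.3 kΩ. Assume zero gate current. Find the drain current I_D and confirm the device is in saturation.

V_G = V_DD·R_2/(R_1+R_2) = 14×27/74 = 5.11 V.
Assume saturation: I_D = (k_n/2)(V_GS − V_t)² with V_GS = V_G − I_D·R_S = 5.11 − 3.3·I_D.
Substituting gives 20.7·I_D² − 48.8·I_D + 27.6 = 0, with roots I_D = 0.941 or 1.42 mA.
The root I_D = 1.42 mA gives V_GS = 0.437 V ≤ V_t, so take I_D = 0.941 mA.
Then V_GS = 2 V and V_DS = V_DD − I_D(R_D+R_S) = 14 − 0.941×3.98 = 10.3 V.
Saturation requires V_DS ≥ V_GS − V_t = 0.704 V; 10.3 ≥ 0.704 ✓.

I_D ≈ 0.94 mA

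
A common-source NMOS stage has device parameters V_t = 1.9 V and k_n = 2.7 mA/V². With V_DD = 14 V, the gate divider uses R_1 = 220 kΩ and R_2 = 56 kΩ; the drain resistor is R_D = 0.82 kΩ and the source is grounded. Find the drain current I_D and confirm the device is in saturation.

I_D ≈ 1.2 mA

V_G = V_DD·R_2/(R_1+R_2) = 14×56/276 = 2.84 V. With the source grounded, V_GS = V_G = 2.84 V.
Assume saturation: I_D = (k_n/2)(V_GS − V_t)² = (2.7/2)×(2.84 − 1.9)² = 1.35×0.941² = 1.19 mA.
V_DS = V_DD − I_D·R_D = 14 − 1.19×0.82 = 13 V.
Saturation requires V_DS ≥ V_GS − V_t = 0.941 V; 13 ≥ 0.941 ✓.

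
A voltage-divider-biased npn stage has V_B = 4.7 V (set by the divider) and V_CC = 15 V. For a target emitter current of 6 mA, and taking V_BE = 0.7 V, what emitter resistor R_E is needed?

V_E = V_B − V_BE = 4.7 − 0.7 = 4 V.
R_E = V_E / I_E = 4 / 6 = 0.667 kΩ.

R_E ≈ 0.67 kΩ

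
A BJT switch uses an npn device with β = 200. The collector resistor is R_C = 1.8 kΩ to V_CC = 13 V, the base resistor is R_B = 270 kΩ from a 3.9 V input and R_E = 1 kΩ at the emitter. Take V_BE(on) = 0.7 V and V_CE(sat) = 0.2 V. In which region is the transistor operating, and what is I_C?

active; I_C ≈ 1.4 mA

Assume active. Base-emitter loop: I_B = (V_BB − V_BE)/(R_B + (β+1)R_E) = (3.9 − 0.7)/(270 + 201×1) = 0.00679 mA.
I_C = β·I_B = 200×0.00679 = 1.36 mA.
V_CE = V_CC − I_C·R_C − I_E·R_E = 13 − 1.36×1.8 − 1.37×1 = 9.19 V > V_CE(sat), so the active-region assumption holds.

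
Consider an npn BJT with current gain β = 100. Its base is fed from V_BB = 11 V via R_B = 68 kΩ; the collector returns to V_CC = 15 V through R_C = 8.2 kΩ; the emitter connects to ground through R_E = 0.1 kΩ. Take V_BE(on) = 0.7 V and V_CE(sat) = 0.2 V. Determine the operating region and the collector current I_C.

Assume active: I_B = (11 − 0.7)/(68 + 101×0.1) = 0.132 mA, I_C = β·I_B = 13.2 mA.
Then V_CE = 15 − 13.2×8.2 − 13.3×0.1 = -94.5 V < 0.2 V — the active assumption fails.
Re-solve with V_CE = 0.2 V. KCL at the emitter: V_E/R_E = (V_BB−0.7−V_E)/R_B + (V_CC−0.2−V_E)/R_C, giving V_E = 0.193 V.
I_C = (V_CC − 0.2 − V_E)/R_C = (14.8 − 0.193)/8.2 = 1.78 mA.
Check: I_B = (10.3 − 0.193)/68 = 0.149 mA, and β·I_B = 14.9 mA > I_C, confirming saturation.

saturation; I_C ≈ 1.8 mA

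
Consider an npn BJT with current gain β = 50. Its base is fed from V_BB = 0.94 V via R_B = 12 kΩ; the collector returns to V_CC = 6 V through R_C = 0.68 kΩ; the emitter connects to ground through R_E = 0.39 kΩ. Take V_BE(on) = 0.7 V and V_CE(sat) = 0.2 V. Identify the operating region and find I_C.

Assume active. Base-emitter loop: I_B = (V_BB − V_BE)/(R_B + (β+1)R_E) = (0.94 − 0.7)/(12 + 51×0.39) = 0.00753 mA.
I_C = β·I_B = 50×0.00753 = 0.376 mA.
V_CE = V_CC − I_C·R_C − I_E·R_E = 6 − 0.376×0.68 − 0.384×0.39 = 5.59 V > V_CE(sat), so the active-region assumption holds.

active; I_C ≈ 0.38 mA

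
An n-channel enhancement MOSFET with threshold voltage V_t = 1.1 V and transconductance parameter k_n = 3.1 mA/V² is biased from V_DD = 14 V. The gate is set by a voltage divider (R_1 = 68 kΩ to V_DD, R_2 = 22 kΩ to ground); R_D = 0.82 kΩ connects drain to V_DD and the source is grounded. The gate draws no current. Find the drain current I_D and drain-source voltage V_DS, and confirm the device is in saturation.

I_D ≈ 8.4 mA, V_DS ≈ 7.1 V

V_G = V_DD·R_2/(R_1+R_2) = 14×22/90 = 3.42 V. With the source grounded, V_GS = V_G = 3.42 V.
Assume saturation: I_D = (k_n/2)(V_GS − V_t)² = (3.1/2)×(3.42 − 1.1)² = 1.55×2.32² = 8.36 mA.
V_DS = V_DD − I_D·R_D = 14 − 8.36×0.82 = 7.15 V.
Saturation requires V_DS ≥ V_GS − V_t = 2.32 V; 7.15 ≥ 2.32 ✓.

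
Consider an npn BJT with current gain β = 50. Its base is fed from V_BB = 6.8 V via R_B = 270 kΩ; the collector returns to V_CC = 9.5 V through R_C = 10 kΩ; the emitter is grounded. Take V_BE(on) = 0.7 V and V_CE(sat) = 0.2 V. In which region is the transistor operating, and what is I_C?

saturation; I_C ≈ 0.93 mA

Assume active: I_B = (6.8 − 0.7)/270 = 0.0226 mA, giving I_C = β·I_B = 1.13 mA.
But then V_CE = 9.5 − 1.13×10 = -1.8 V < V_CE(sat) = 0.2 V — impossible in the active region.
So the transistor is saturated. With V_CE = 0.2 V, I_C = (V_CC − 0.2)/R_C = 9.3/10 = 0.93 mA.
Check: β·I_B = 1.13 mA > I_C = 0.93 mA, confirming saturation.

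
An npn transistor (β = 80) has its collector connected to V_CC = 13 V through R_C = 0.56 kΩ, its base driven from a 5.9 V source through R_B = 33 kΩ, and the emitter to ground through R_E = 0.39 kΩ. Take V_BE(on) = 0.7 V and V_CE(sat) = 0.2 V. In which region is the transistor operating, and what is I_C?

active; I_C ≈ 6.4 mA

Assume active. Base-emitter loop: I_B = (V_BB − V_BE)/(R_B + (β+1)R_E) = (5.9 − 0.7)/(33 + 81×0.39) = 0.0805 mA.
I_C = β·I_B = 80×0.0805 = 6.44 mA.
V_CE = V_CC − I_C·R_C − I_E·R_E = 13 − 6.44×0.56 − 6.52×0.39 = 6.85 V > V_CE(sat), so the active-region assumption holds.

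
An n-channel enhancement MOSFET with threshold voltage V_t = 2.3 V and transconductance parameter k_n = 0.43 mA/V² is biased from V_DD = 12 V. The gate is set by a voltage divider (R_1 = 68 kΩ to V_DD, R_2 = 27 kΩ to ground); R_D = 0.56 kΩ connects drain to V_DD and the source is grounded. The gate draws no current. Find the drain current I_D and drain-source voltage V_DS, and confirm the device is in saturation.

V_G = V_DD·R_2/(R_1+R_2) = 12×27/95 = 3.41 V. With the source grounded, V_GS = V_G = 3.41 V.
Assume saturation: I_D = (k_n/2)(V_GS − V_t)² = (0.43/2)×(3.41 − 2.3)² = 0.215×1.11² = 0.265 mA.
V_DS = V_DD − I_D·R_D = 12 − 0.265×0.56 = 11.9 V.
Saturation requires V_DS ≥ V_GS − V_t = 1.11 V; 11.9 ≥ 1.11 ✓.

I_D ≈ 0.27 mA, V_DS ≈ 12 V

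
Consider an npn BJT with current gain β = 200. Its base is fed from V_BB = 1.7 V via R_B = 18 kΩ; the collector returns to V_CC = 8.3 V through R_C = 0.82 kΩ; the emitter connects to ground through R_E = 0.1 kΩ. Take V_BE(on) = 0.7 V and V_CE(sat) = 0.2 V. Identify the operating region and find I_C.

active; I_C ≈ 5.2 mA

Assume active. Base-emitter loop: I_B = (V_BB − V_BE)/(R_B + (β+1)R_E) = (1.7 − 0.7)/(18 + 201×0.1) = 0.0262 mA.
I_C = β·I_B = 200×0.0262 = 5.25 mA.
V_CE = V_CC − I_C·R_C − I_E·R_E = 8.3 − 5.25×0.82 − 5.28×0.1 = 3.47 V > V_CE(sat), so the active-region assumption holds.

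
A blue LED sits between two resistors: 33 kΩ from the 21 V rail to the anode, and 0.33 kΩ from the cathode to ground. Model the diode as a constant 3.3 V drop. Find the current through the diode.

I ≈ 0.53 mA

The two resistors are in series with the diode, so KVL gives 21 = I·33 + 3.3 + I·0.33.
I = (21 − 3.3) / (33 + 0.33) kΩ = 17.7 / 33.3 = 0.531 mA.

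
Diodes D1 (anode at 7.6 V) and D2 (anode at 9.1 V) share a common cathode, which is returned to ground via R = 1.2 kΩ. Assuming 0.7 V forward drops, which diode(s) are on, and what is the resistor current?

Only D2 conducts; I_R ≈ 7 mA

Assume both conduct. Then node N would need to be at both 7.6−0.7 = 6.9 V and 9.1−0.7 = 8.4 V, which is impossible.
Assume only D2 conducts: V_N = 9.1 − 0.7 = 8.4 V, so I_R = 8.4/1.2 = 7 mA.
Check D1: its anode-to-cathode voltage is 7.6 − 8.4 = -0.8 V < 0.7 V, so it is off. The assumption is consistent.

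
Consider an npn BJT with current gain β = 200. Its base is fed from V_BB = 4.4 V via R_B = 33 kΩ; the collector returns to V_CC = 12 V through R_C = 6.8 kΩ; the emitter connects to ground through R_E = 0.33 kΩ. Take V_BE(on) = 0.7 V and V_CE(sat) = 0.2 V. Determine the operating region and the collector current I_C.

saturation; I_C ≈ 1.7 mA

Assume active: I_B = (4.4 − 0.7)/(33 + 201×0.33) = 0.0372 mA, I_C = β·I_B = 7.45 mA.
Then V_CE = 12 − 7.45×6.8 − 7.49×0.33 = -41.1 V < 0.2 V — the active assumption fails.
Re-solve with V_CE = 0.2 V. KCL at the emitter: V_E/R_E = (V_BB−0.7−V_E)/R_B + (V_CC−0.2−V_E)/R_C, giving V_E = 0.576 V.
I_C = (V_CC − 0.2 − V_E)/R_C = (11.8 − 0.576)/6.8 = 1.65 mA.
Check: I_B = (3.7 − 0.576)/33 = 0.0947 mA, and β·I_B = 18.9 mA > I_C, confirming saturation.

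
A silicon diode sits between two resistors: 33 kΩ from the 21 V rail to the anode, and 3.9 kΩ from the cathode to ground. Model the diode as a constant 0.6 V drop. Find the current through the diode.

The two resistors are in series with the diode, so KVL gives 21 = I·33 + 0.6 + I·3.9.
I = (21 − 0.6) / (33 + 3.9) kΩ = 20.4 / 36.9 = 0.553 mA.

I ≈ 0.55 mA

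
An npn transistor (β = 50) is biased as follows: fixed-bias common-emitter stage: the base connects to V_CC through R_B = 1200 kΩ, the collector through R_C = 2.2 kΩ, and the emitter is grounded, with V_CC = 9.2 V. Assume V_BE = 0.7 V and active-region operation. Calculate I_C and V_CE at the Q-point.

Base loop: V_CC = I_B·R_B + V_BE, so I_B = (9.2 − 0.7)/1200 kΩ = 0.00708 mA.
In the active region I_C = β·I_B = 50 × 0.00708 = 0.354 mA.
Collector loop: V_CE = V_CC − I_C·R_C = 9.2 − 0.354×2.2 = 8.42 V.
Since V_CE = 8.42 V > V_CE(sat) ≈ 0.2 V, the transistor is in the active region as assumed.

I_C ≈ 0.35 mA, V_CE ≈ 8.4 V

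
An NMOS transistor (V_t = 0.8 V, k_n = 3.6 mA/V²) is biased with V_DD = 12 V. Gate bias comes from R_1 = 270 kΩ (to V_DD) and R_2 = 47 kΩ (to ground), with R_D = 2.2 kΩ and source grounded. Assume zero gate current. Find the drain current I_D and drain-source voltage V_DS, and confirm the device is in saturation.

V_G = V_DD·R_2/(R_1+R_2) = 12×47/317 = 1.78 V. With the source grounded, V_GS = V_G = 1.78 V.
Assume saturation: I_D = (k_n/2)(V_GS − V_t)² = (3.6/2)×(1.78 − 0.8)² = 1.8×0.979² = 1.73 mA.
V_DS = V_DD − I_D·R_D = 12 − 1.73×2.2 = 8.2 V.
Saturation requires V_DS ≥ V_GS − V_t = 0.979 V; 8.2 ≥ 0.979 ✓.

I_D ≈ 1.7 mA, V_DS ≈ 8.2 V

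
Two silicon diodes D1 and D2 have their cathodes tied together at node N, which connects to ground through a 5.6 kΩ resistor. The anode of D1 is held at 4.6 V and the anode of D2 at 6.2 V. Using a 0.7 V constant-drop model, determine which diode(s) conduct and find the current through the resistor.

Only D2 conducts; I_R ≈ 0.98 mA

Assume both conduct. Then node N would need to be at both 4.6−0.7 = 3.9 V and 6.2−0.7 = 5.5 V, which is impossible.
Assume only D2 conducts: V_N = 6.2 − 0.7 = 5.5 V, so I_R = 5.5/5.6 = 0.982 mA.
Check D1: its anode-to-cathode voltage is 4.6 − 5.5 = -0.9 V < 0.7 V, so it is off. The assumption is consistent.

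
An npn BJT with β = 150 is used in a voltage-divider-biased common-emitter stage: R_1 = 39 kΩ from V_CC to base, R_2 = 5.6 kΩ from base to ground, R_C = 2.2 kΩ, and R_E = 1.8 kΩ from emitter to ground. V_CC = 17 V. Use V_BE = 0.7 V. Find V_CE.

V_CE ≈ 14 V

Thevenize the base divider: V_Th = V_CC·R_2/(R_1+R_2) = 17×5.6/44.6 = 2.13 V, R_Th = R_1‖R_2 = 4.9 kΩ.
Base-emitter loop: V_Th = I_B·R_Th + V_BE + (β+1)I_B·R_E, so I_B = (2.13 − 0.7) / (4.9 + 151×1.8) = 0.00518 mA.
I_C = β·I_B = 150×0.00518 = 0.778 mA, and I_E = (β+1)I_B = 0.783 mA.
V_CE = V_CC − I_C·R_C − I_E·R_E = 17 − 0.778×2.2 − 0.783×1.8 = 13.9 V.
V_CE = 13.9 V > 0.2 V confirms active-region operation.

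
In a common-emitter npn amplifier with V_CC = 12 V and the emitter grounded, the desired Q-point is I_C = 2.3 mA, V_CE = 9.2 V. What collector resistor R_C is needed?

R_C ≈ 1.2 kΩ

Collector loop: V_CC = I_C·R_C + V_CE.
R_C = (V_CC − V_CE)/I_C = (12 − 9.2)/2.3 = 1.22 kΩ.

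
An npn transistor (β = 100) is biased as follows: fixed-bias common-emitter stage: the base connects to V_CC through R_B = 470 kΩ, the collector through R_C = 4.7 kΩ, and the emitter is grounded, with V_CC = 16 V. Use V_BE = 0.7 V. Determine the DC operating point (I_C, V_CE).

Base loop: V_CC = I_B·R_B + V_BE, so I_B = (16 − 0.7)/470 kΩ = 0.0326 mA.
In the active region I_C = β·I_B = 100 × 0.0326 = 3.26 mA.
Collector loop: V_CE = V_CC − I_C·R_C = 16 − 3.26×4.7 = 0.7 V.
Since V_CE = 0.7 V > V_CE(sat) ≈ 0.2 V, the transistor is in the active region as assumed.

I_C ≈ 3.3 mA, V_CE ≈ 0.7 V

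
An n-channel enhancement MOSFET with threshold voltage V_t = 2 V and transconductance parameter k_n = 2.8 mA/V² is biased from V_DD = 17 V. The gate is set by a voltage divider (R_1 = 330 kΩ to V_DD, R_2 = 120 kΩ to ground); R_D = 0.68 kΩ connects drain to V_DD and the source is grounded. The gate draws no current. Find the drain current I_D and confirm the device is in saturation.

I_D ≈ 9 mA

V_G = V_DD·R_2/(R_1+R_2) = 17×120/450 = 4.53 V. With the source grounded, V_GS = V_G = 4.53 V.
Assume saturation: I_D = (k_n/2)(V_GS − V_t)² = (2.8/2)×(4.53 − 2)² = 1.4×2.53² = 8.98 mA.
V_DS = V_DD − I_D·R_D = 17 − 8.98×0.68 = 10.9 V.
Saturation requires V_DS ≥ V_GS − V_t = 2.53 V; 10.9 ≥ 2.53 ✓.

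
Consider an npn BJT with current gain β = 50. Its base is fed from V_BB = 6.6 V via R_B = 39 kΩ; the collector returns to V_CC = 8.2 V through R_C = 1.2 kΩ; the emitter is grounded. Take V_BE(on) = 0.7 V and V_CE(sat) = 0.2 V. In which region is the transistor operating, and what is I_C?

saturation; I_C ≈ 6.7 mA

Assume active: I_B = (6.6 − 0.7)/39 = 0.151 mA, giving I_C = β·I_B = 7.56 mA.
But then V_CE = 8.2 − 7.56×1.2 = -0.877 V < V_CE(sat) = 0.2 V — impossible in the active region.
So the transistor is saturated. With V_CE = 0.2 V, I_C = (V_CC − 0.2)/R_C = 8/1.2 = 6.67 mA.
Check: β·I_B = 7.56 mA > I_C = 6.67 mA, confirming saturation.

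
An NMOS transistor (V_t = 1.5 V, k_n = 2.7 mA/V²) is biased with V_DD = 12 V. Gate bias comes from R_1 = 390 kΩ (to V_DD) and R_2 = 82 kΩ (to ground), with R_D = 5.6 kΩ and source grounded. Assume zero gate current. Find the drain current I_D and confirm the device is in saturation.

V_G = V_DD·R_2/(R_1+R_2) = 12×82/472 = 2.08 V. With the source grounded, V_GS = V_G = 2.08 V.
Assume saturation: I_D = (k_n/2)(V_GS − V_t)² = (2.7/2)×(2.08 − 1.5)² = 1.35×0.585² = 0.462 mA.
V_DS = V_DD − I_D·R_D = 12 − 0.462×5.6 = 9.42 V.
Saturation requires V_DS ≥ V_GS − V_t = 0.585 V; 9.42 ≥ 0.585 ✓.

I_D ≈ 0.46 mA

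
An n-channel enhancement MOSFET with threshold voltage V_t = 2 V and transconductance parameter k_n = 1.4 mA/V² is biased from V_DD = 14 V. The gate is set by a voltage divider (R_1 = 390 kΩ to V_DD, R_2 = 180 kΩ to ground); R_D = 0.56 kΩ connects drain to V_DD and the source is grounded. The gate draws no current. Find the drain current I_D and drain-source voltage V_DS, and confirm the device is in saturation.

V_G = V_DD·R_2/(R_1+R_2) = 14×180/570 = 4.42 V. With the source grounded, V_GS = V_G = 4.42 V.
Assume saturation: I_D = (k_n/2)(V_GS − V_t)² = (1.4/2)×(4.42 − 2)² = 0.7×2.42² = 4.1 mA.
V_DS = V_DD − I_D·R_D = 14 − 4.1×0.56 = 11.7 V.
Saturation requires V_DS ≥ V_GS − V_t = 2.42 V; 11.7 ≥ 2.42 ✓.

I_D ≈ 4.1 mA, V_DS ≈ 12 V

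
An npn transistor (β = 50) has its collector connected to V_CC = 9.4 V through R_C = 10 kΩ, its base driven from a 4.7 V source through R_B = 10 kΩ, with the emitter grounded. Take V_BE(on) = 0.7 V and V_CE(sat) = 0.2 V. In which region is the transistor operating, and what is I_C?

Assume active: I_B = (4.7 − 0.7)/10 = 0.4 mA, giving I_C = β·I_B = 20 mA.
But then V_CE = 9.4 − 20×10 = -191 V < V_CE(sat) = 0.2 V — impossible in the active region.
So the transistor is saturated. With V_CE = 0.2 V, I_C = (V_CC − 0.2)/R_C = 9.2/10 = 0.92 mA.
Check: β·I_B = 20 mA > I_C = 0.92 mA, confirming saturation.

saturation; I_C ≈ 0.92 mA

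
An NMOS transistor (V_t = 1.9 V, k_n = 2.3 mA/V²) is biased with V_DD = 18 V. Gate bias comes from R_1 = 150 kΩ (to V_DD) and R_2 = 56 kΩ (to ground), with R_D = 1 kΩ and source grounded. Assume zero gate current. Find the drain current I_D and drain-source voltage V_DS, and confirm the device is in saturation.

V_G = V_DD·R_2/(R_1+R_2) = 18×56/206 = 4.89 V. With the source grounded, V_GS = V_G = 4.89 V.
Assume saturation: I_D = (k_n/2)(V_GS − V_t)² = (2.3/2)×(4.89 − 1.9)² = 1.15×2.99² = 10.3 mA.
V_DS = V_DD − I_D·R_D = 18 − 10.3×1 = 7.7 V.
Saturation requires V_DS ≥ V_GS − V_t = 2.99 V; 7.7 ≥ 2.99 ✓.

I_D ≈ 10 mA, V_DS ≈ 7.7 V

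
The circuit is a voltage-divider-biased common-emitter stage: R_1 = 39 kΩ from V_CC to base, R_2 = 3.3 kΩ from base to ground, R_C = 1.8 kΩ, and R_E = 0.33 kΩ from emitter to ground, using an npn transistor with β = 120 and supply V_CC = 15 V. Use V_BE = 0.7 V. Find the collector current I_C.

I_C ≈ 1.3 mA

Thevenize the base divider: V_Th = V_CC·R_2/(R_1+R_2) = 15×3.3/42.3 = 1.17 V, R_Th = R_1‖R_2 = 3.04 kΩ.
Base-emitter loop: V_Th = I_B·R_Th + V_BE + (β+1)I_B·R_E, so I_B = (1.17 − 0.7) / (3.04 + 121×0.33) = 0.0109 mA.
I_C = β·I_B = 120×0.0109 = 1.31 mA, and I_E = (β+1)I_B = 1.32 mA.
V_CE = V_CC − I_C·R_C − I_E·R_E = 15 − 1.31×1.8 − 1.32×0.33 = 12.2 V.
V_CE = 12.2 V > 0.2 V confirms active-region operation.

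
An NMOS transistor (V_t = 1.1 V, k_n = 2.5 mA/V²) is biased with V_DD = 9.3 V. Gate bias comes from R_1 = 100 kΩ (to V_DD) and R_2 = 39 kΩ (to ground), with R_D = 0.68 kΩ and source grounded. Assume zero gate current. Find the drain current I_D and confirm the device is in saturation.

I_D ≈ 2.8 mA

V_G = V_DD·R_2/(R_1+R_2) = 9.3×39/139 = 2.61 V. With the source grounded, V_GS = V_G = 2.61 V.
Assume saturation: I_D = (k_n/2)(V_GS − V_t)² = (2.5/2)×(2.61 − 1.1)² = 1.25×1.51² = 2.85 mA.
V_DS = V_DD − I_D·R_D = 9.3 − 2.85×0.68 = 7.36 V.
Saturation requires V_DS ≥ V_GS − V_t = 1.51 V; 7.36 ≥ 1.51 ✓.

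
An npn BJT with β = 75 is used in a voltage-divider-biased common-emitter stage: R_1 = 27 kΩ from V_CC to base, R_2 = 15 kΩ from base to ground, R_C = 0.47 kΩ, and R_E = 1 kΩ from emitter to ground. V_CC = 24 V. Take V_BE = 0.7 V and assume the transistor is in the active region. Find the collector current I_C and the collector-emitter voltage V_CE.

Thevenize the base divider: V_Th = V_CC·R_2/(R_1+R_2) = 24×15/42 = 8.57 V, R_Th = R_1‖R_2 = 9.64 kΩ.
Base-emitter loop: V_Th = I_B·R_Th + V_BE + (β+1)I_B·R_E, so I_B = (8.57 − 0.7) / (9.64 + 76×1) = 0.0919 mA.
I_C = β·I_B = 75×0.0919 = 6.89 mA, and I_E = (β+1)I_B = 6.99 mA.
V_CE = V_CC − I_C·R_C − I_E·R_E = 24 − 6.89×0.47 − 6.99×1 = 13.8 V.
V_CE = 13.8 V > 0.2 V confirms active-region operation.

I_C ≈ 6.9 mA, V_CE ≈ 14 V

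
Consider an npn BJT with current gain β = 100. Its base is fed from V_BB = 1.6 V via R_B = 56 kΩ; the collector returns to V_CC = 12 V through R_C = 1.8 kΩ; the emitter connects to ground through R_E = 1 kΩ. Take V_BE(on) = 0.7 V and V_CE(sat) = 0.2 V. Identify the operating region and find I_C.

Assume active. Base-emitter loop: I_B = (V_BB − V_BE)/(R_B + (β+1)R_E) = (1.6 − 0.7)/(56 + 101×1) = 0.00573 mA.
I_C = β·I_B = 100×0.00573 = 0.573 mA.
V_CE = V_CC − I_C·R_C − I_E·R_E = 12 − 0.573×1.8 − 0.579×1 = 10.4 V > V_CE(sat), so the active-region assumption holds.

active; I_C ≈ 0.57 mA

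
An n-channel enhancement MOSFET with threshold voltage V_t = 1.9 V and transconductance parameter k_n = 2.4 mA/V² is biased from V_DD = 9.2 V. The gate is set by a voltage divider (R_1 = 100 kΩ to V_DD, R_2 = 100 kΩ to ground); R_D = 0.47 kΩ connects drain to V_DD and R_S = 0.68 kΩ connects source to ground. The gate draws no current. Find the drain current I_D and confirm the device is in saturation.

V_G = V_DD·R_2/(R_1+R_2) = 9.2×100/200 = 4.6 V.
Assume saturation: I_D = (k_n/2)(V_GS − V_t)² with V_GS = V_G − I_D·R_S = 4.6 − 0.68·I_D.
Substituting gives 0.555·I_D² − 5.41·I_D + 8.75 = 0, with roots I_D = 2.05 or 7.69 mA.
The root I_D = 7.69 mA gives V_GS = -0.632 V ≤ V_t, so take I_D = 2.05 mA.
Then V_GS = 3.21 V and V_DS = V_DD − I_D(R_D+R_S) = 9.2 − 2.05×1.15 = 6.84 V.
Saturation requires V_DS ≥ V_GS − V_t = 1.31 V; 6.84 ≥ 1.31 ✓.

I_D ≈ 2 mA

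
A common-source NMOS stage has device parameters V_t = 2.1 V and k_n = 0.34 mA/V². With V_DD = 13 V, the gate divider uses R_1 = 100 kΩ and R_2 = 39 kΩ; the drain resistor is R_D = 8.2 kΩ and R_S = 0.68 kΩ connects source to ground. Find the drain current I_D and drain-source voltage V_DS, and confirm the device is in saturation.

I_D ≈ 0.31 mA, V_DS ≈ 10 V

V_G = V_DD·R_2/(R_1+R_2) = 13×39/139 = 3.65 V.
Assume saturation: I_D = (k_n/2)(V_GS − V_t)² with V_GS = V_G − I_D·R_S = 3.65 − 0.68·I_D.
Substituting gives 0.0786·I_D² − 1.36·I_D + 0.407 = 0, with roots I_D = 0.305 or 17 mA.
The root I_D = 17 mA gives V_GS = -7.89 V ≤ V_t, so take I_D = 0.305 mA.
Then V_GS = 3.44 V and V_DS = V_DD − I_D(R_D+R_S) = 13 − 0.305×8.88 = 10.3 V.
Saturation requires V_DS ≥ V_GS − V_t = 1.34 V; 10.3 ≥ 1.34 ✓.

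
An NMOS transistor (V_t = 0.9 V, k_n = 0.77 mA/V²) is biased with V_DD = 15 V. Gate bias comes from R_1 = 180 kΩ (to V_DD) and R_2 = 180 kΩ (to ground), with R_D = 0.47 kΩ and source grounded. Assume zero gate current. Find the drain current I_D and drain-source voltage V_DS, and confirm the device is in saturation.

V_G = V_DD·R_2/(R_1+R_2) = 15×180/360 = 7.5 V. With the source grounded, V_GS = V_G = 7.5 V.
Assume saturation: I_D = (k_n/2)(V_GS − V_t)² = (0.77/2)×(7.5 − 0.9)² = 0.385×6.6² = 16.8 mA.
V_DS = V_DD − I_D·R_D = 15 − 16.8×0.47 = 7.12 V.
Saturation requires V_DS ≥ V_GS − V_t = 6.6 V; 7.12 ≥ 6.6 ✓.

I_D ≈ 17 mA, V_DS ≈ 7.1 V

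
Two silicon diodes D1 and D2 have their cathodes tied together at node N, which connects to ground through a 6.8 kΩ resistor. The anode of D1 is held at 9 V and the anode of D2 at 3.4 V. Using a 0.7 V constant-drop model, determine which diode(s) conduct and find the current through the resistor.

Only D1 conducts; I_R ≈ 1.2 mA

Assume both conduct. Then node N would need to be at both 9−0.7 = 8.3 V and 3.4−0.7 = 2.7 V, which is impossible.
Assume only D1 conducts: V_N = 9 − 0.7 = 8.3 V, so I_R = 8.3/6.8 = 1.22 mA.
Check D2: its anode-to-cathode voltage is 3.4 − 8.3 = -4.9 V < 0.7 V, so it is off. The assumption is consistent.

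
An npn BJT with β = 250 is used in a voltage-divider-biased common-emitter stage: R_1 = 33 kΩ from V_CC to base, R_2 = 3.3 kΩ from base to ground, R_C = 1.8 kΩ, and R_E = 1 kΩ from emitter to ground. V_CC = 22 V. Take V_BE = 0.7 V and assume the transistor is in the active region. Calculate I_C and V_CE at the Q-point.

I_C ≈ 1.3 mA, V_CE ≈ 18 V

Thevenize the base divider: V_Th = V_CC·R_2/(R_1+R_2) = 22×3.3/36.3 = 2 V, R_Th = R_1‖R_2 = 3 kΩ.
Base-emitter loop: V_Th = I_B·R_Th + V_BE + (β+1)I_B·R_E, so I_B = (2 − 0.7) / (3 + 251×1) = 0.00512 mA.
I_C = β·I_B = 250×0.00512 = 1.28 mA, and I_E = (β+1)I_B = 1.28 mA.
V_CE = V_CC − I_C·R_C − I_E·R_E = 22 − 1.28×1.8 − 1.28×1 = 18.4 V.
V_CE = 18.4 V > 0.2 V confirms active-region operation.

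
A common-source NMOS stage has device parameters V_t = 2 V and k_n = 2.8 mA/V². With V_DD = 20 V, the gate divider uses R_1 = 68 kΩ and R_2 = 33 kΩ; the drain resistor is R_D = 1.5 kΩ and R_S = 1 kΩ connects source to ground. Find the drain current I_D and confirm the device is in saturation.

I_D ≈ 3.1 mA

V_G = V_DD·R_2/(R_1+R_2) = 20×33/101 = 6.53 V.
Assume saturation: I_D = (k_n/2)(V_GS − V_t)² with V_GS = V_G − I_D·R_S = 6.53 − 1·I_D.
Substituting gives 1.4·I_D² − 13.7·I_D + 28.8 = 0, with roots I_D = 3.06 or 6.73 mA.
The root I_D = 6.73 mA gives V_GS = -0.192 V ≤ V_t, so take I_D = 3.06 mA.
Then V_GS = 3.48 V and V_DS = V_DD − I_D(R_D+R_S) = 20 − 3.06×2.5 = 12.4 V.
Saturation requires V_DS ≥ V_GS − V_t = 1.48 V; 12.4 ≥ 1.48 ✓.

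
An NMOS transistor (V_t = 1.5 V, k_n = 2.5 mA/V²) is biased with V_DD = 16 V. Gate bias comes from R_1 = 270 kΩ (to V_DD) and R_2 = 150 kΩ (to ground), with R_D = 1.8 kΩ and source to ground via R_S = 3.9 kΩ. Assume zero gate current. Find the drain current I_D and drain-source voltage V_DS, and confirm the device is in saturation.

I_D ≈ 0.87 mA, V_DS ≈ 11 V

V_G = V_DD·R_2/(R_1+R_2) = 16×150/420 = 5.71 V.
Assume saturation: I_D = (k_n/2)(V_GS − V_t)² with V_GS = V_G − I_D·R_S = 5.71 − 3.9·I_D.
Substituting gives 19·I_D² − 42.1·I_D + 22.2 = 0, with roots I_D = 0.867 or 1.35 mA.
The root I_D = 1.35 mA gives V_GS = 0.462 V ≤ V_t, so take I_D = 0.867 mA.
Then V_GS = 2.33 V and V_DS = V_DD − I_D(R_D+R_S) = 16 − 0.867×5.7 = 11.1 V.
Saturation requires V_DS ≥ V_GS − V_t = 0.833 V; 11.1 ≥ 0.833 ✓.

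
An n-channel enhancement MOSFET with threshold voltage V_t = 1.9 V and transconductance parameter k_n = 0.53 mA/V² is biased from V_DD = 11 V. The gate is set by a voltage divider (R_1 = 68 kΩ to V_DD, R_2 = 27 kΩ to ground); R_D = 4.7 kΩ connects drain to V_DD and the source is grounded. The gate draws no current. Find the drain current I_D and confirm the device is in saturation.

V_G = V_DD·R_2/(R_1+R_2) = 11×27/95 = 3.13 V. With the source grounded, V_GS = V_G = 3.13 V.
Assume saturation: I_D = (k_n/2)(V_GS − V_t)² = (0.53/2)×(3.13 − 1.9)² = 0.265×1.23² = 0.399 mA.
V_DS = V_DD − I_D·R_D = 11 − 0.399×4.7 = 9.13 V.
Saturation requires V_DS ≥ V_GS − V_t = 1.23 V; 9.13 ≥ 1.23 ✓.

I_D ≈ 0.4 mA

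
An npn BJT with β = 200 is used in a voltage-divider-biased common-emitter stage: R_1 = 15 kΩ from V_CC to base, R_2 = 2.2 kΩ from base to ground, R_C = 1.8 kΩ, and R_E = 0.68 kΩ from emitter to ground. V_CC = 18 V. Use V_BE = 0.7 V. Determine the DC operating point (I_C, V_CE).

Thevenize the base divider: V_Th = V_CC·R_2/(R_1+R_2) = 18×2.2/17.2 = 2.3 V, R_Th = R_1‖R_2 = 1.92 kΩ.
Base-emitter loop: V_Th = I_B·R_Th + V_BE + (β+1)I_B·R_E, so I_B = (2.3 − 0.7) / (1.92 + 201×0.68) = 0.0116 mA.
I_C = β·I_B = 200×0.0116 = 2.31 mA, and I_E = (β+1)I_B = 2.32 mA.
V_CE = V_CC − I_C·R_C − I_E·R_E = 18 − 2.31×1.8 − 2.32×0.68 = 12.3 V.
V_CE = 12.3 V > 0.2 V confirms active-region operation.

I_C ≈ 2.3 mA, V_CE ≈ 12 V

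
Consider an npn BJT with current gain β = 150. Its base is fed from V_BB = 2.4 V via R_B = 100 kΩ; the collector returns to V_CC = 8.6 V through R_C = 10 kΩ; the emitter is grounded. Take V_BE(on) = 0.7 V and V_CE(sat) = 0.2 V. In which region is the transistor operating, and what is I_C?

saturation; I_C ≈ 0.84 mA

Assume active: I_B = (2.4 − 0.7)/100 = 0.017 mA, giving I_C = β·I_B = 2.55 mA.
But then V_CE = 8.6 − 2.55×10 = -16.9 V < V_CE(sat) = 0.2 V — impossible in the active region.
So the transistor is saturated. With V_CE = 0.2 V, I_C = (V_CC − 0.2)/R_C = 8.4/10 = 0.84 mA.
Check: β·I_B = 2.55 mA > I_C = 0.84 mA, confirming saturation.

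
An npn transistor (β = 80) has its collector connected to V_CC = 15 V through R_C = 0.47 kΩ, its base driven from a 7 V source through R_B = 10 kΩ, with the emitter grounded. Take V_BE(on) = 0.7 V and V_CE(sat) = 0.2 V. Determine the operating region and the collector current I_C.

Assume active: I_B = (7 − 0.7)/10 = 0.63 mA, giving I_C = β·I_B = 50.4 mA.
But then V_CE = 15 − 50.4×0.47 = -8.69 V < V_CE(sat) = 0.2 V — impossible in the active region.
So the transistor is saturated. With V_CE = 0.2 V, I_C = (V_CC − 0.2)/R_C = 14.8/0.47 = 31.5 mA.
Check: β·I_B = 50.4 mA > I_C = 31.5 mA, confirming saturation.

saturation; I_C ≈ 31 mA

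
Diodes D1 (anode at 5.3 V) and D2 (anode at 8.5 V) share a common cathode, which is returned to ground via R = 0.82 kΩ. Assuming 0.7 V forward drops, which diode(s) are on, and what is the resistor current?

Assume both conduct. Then node N would need to be at both 5.3−0.7 = 4.6 V and 8.5−0.7 = 7.8 V, which is impossible.
Assume only D2 conducts: V_N = 8.5 − 0.7 = 7.8 V, so I_R = 7.8/0.82 = 9.51 mA.
Check D1: its anode-to-cathode voltage is 5.3 − 7.8 = -2.5 V < 0.7 V, so it is off. The assumption is consistent.

Only D2 conducts; I_R ≈ 9.5 mA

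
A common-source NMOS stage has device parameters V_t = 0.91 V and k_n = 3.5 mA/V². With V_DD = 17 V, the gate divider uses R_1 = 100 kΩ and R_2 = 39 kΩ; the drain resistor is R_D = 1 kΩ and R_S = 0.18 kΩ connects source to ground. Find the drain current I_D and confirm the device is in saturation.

V_G = V_DD·R_2/(R_1+R_2) = 17×39/139 = 4.77 V.
Assume saturation: I_D = (k_n/2)(V_GS − V_t)² with V_GS = V_G − I_D·R_S = 4.77 − 0.18·I_D.
Substituting gives 0.0567·I_D² − 3.43·I_D + 26.1 = 0, with roots I_D = 8.91 or 51.6 mA.
The root I_D = 51.6 mA gives V_GS = -4.52 V ≤ V_t, so take I_D = 8.91 mA.
Then V_GS = 3.17 V and V_DS = V_DD − I_D(R_D+R_S) = 17 − 8.91×1.18 = 6.49 V.
Saturation requires V_DS ≥ V_GS − V_t = 2.26 V; 6.49 ≥ 2.26 ✓.

I_D ≈ 8.9 mA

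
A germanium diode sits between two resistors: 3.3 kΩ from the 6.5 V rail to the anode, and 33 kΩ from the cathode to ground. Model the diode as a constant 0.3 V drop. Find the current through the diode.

The two resistors are in series with the diode, so KVL gives 6.5 = I·3.3 + 0.3 + I·33.
I = (6.5 − 0.3) / (3.3 + 33) kΩ = 6.2 / 36.3 = 0.171 mA.

I ≈ 0.17 mA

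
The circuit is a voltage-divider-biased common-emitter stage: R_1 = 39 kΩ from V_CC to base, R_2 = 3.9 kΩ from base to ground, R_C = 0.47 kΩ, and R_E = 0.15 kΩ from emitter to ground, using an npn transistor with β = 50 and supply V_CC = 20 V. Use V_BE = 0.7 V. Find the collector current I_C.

I_C ≈ 5 mA

Thevenize the base divider: V_Th = V_CC·R_2/(R_1+R_2) = 20×3.9/42.9 = 1.82 V, R_Th = R_1‖R_2 = 3.55 kΩ.
Base-emitter loop: V_Th = I_B·R_Th + V_BE + (β+1)I_B·R_E, so I_B = (1.82 − 0.7) / (3.55 + 51×0.15) = 0.0999 mA.
I_C = β·I_B = 50×0.0999 = 4.99 mA, and I_E = (β+1)I_B = 5.09 mA.
V_CE = V_CC − I_C·R_C − I_E·R_E = 20 − 4.99×0.47 − 5.09×0.15 = 16.9 V.
V_CE = 16.9 V > 0.2 V confirms active-region operation.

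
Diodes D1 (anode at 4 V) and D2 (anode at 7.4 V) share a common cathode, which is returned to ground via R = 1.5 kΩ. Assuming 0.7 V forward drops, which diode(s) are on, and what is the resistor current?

Assume both conduct. Then node N would need to be at both 4−0.7 = 3.3 V and 7.4−0.7 = 6.7 V, which is impossible.
Assume only D2 conducts: V_N = 7.4 − 0.7 = 6.7 V, so I_R = 6.7/1.5 = 4.47 mA.
Check D1: its anode-to-cathode voltage is 4 − 6.7 = -2.7 V < 0.7 V, so it is off. The assumption is consistent.

Only D2 conducts; I_R ≈ 4.5 mA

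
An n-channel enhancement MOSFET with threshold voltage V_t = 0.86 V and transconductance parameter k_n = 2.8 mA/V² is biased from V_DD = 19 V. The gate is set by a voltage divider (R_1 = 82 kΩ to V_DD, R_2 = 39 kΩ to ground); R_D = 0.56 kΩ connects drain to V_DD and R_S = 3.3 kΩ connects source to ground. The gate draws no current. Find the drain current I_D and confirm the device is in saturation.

I_D ≈ 1.3 mA

V_G = V_DD·R_2/(R_1+R_2) = 19×39/121 = 6.12 V.
Assume saturation: I_D = (k_n/2)(V_GS − V_t)² with V_GS = V_G − I_D·R_S = 6.12 − 3.3·I_D.
Substituting gives 15.2·I_D² − 49.6·I_D + 38.8 = 0, with roots I_D = 1.3 or 1.95 mA.
The root I_D = 1.95 mA gives V_GS = -0.321 V ≤ V_t, so take I_D = 1.3 mA.
Then V_GS = 1.82 V and V_DS = V_DD − I_D(R_D+R_S) = 19 − 1.3×3.86 = 14 V.
Saturation requires V_DS ≥ V_GS − V_t = 0.965 V; 14 ≥ 0.965 ✓.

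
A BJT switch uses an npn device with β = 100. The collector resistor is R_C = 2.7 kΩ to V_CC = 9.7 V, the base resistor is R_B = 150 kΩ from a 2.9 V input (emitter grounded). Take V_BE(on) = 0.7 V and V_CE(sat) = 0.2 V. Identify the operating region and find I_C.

active; I_C ≈ 1.5 mA

Assume active. Base-emitter loop: I_B = (V_BB − V_BE)/R_B = (2.9 − 0.7)/150 = 0.0147 mA.
I_C = β·I_B = 100×0.0147 = 1.47 mA.
V_CE = V_CC − I_C·R_C = 9.7 − 1.47×2.7 = 5.74 V > V_CE(sat), so the active-region assumption holds.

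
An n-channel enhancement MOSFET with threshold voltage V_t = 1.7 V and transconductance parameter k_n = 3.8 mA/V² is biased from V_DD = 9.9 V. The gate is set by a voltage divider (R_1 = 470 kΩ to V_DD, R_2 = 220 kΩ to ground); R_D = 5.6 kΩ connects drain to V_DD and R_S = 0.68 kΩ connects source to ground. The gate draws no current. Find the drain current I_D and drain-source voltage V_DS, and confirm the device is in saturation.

V_G = V_DD·R_2/(R_1+R_2) = 9.9×220/690 = 3.16 V.
Assume saturation: I_D = (k_n/2)(V_GS − V_t)² with V_GS = V_G − I_D·R_S = 3.16 − 0.68·I_D.
Substituting gives 0.879·I_D² − 4.76·I_D + 4.03 = 0, with roots I_D = 1.05 or 4.37 mA.
The root I_D = 4.37 mA gives V_GS = 0.183 V ≤ V_t, so take I_D = 1.05 mA.
Then V_GS = 2.44 V and V_DS = V_DD − I_D(R_D+R_S) = 9.9 − 1.05×6.28 = 3.31 V.
Saturation requires V_DS ≥ V_GS − V_t = 0.743 V; 3.31 ≥ 0.743 ✓.

I_D ≈ 1 mA, V_DS ≈ 3.3 V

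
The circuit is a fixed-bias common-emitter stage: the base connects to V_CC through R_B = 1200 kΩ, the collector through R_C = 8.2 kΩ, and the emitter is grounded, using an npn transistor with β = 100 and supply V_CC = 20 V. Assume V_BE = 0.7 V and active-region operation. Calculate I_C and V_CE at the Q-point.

I_C ≈ 1.6 mA, V_CE ≈ 6.8 V

Base loop: V_CC = I_B·R_B + V_BE, so I_B = (20 − 0.7)/1200 kΩ = 0.0161 mA.
In the active region I_C = β·I_B = 100 × 0.0161 = 1.61 mA.
Collector loop: V_CE = V_CC − I_C·R_C = 20 − 1.61×8.2 = 6.81 V.
Since V_CE = 6.81 V > V_CE(sat) ≈ 0.2 V, the transistor is in the active region as assumed.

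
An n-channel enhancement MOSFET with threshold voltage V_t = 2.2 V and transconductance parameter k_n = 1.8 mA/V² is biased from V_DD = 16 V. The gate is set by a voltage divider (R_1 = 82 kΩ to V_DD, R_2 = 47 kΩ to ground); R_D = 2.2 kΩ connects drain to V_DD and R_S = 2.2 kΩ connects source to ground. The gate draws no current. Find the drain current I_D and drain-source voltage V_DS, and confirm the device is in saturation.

I_D ≈ 1.1 mA, V_DS ≈ 11 V

V_G = V_DD·R_2/(R_1+R_2) = 16×47/129 = 5.83 V.
Assume saturation: I_D = (k_n/2)(V_GS − V_t)² with V_GS = V_G − I_D·R_S = 5.83 − 2.2·I_D.
Substituting gives 4.36·I_D² − 15.4·I_D + 11.9 = 0, with roots I_D = 1.14 or 2.39 mA.
The root I_D = 2.39 mA gives V_GS = 0.57 V ≤ V_t, so take I_D = 1.14 mA.
Then V_GS = 3.32 V and V_DS = V_DD − I_D(R_D+R_S) = 16 − 1.14×4.4 = 11 V.
Saturation requires V_DS ≥ V_GS − V_t = 1.12 V; 11 ≥ 1.12 ✓.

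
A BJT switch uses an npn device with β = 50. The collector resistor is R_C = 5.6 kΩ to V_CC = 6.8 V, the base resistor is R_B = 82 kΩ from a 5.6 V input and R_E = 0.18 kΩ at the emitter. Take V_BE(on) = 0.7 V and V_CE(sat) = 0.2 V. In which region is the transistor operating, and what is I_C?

Assume active: I_B = (5.6 − 0.7)/(82 + 51×0.18) = 0.0537 mA, I_C = β·I_B = 2.69 mA.
Then V_CE = 6.8 − 2.69×5.6 − 2.74×0.18 = -8.74 V < 0.2 V — the active assumption fails.
Re-solve with V_CE = 0.2 V. KCL at the emitter: V_E/R_E = (V_BB−0.7−V_E)/R_B + (V_CC−0.2−V_E)/R_C, giving V_E = 0.215 V.
I_C = (V_CC − 0.2 − V_E)/R_C = (6.6 − 0.215)/5.6 = 1.14 mA.
Check: I_B = (4.9 − 0.215)/82 = 0.0571 mA, and β·I_B = 2.86 mA > I_C, confirming saturation.

saturation; I_C ≈ 1.1 mA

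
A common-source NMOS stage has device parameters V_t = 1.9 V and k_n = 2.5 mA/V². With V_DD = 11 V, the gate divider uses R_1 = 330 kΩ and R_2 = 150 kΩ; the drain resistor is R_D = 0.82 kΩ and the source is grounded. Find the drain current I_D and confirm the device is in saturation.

I_D ≈ 3 mA

V_G = V_DD·R_2/(R_1+R_2) = 11×150/480 = 3.44 V. With the source grounded, V_GS = V_G = 3.44 V.
Assume saturation: I_D = (k_n/2)(V_GS − V_t)² = (2.5/2)×(3.44 − 1.9)² = 1.25×1.54² = 2.95 mA.
V_DS = V_DD − I_D·R_D = 11 − 2.95×0.82 = 8.58 V.
Saturation requires V_DS ≥ V_GS − V_t = 1.54 V; 8.58 ≥ 1.54 ✓.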